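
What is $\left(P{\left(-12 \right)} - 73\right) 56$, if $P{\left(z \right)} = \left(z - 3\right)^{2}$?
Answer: $8512$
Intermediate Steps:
$P{\left(z \right)} = \left(-3 + z\right)^{2}$
$\left(P{\left(-12 \right)} - 73\right) 56 = \left(\left(-3 - 12\right)^{2} - 73\right) 56 = \left(\left(-15\right)^{2} - 73\right) 56 = \left(225 - 73\right) 56 = 152 \cdot 56 = 8512$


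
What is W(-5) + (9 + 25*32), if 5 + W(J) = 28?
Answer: 832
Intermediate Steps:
W(J) = 23 (W(J) = -5 + 28 = 23)
W(-5) + (9 + 25*32) = 23 + (9 + 25*32) = 23 + (9 + 800) = 23 + 809 = 832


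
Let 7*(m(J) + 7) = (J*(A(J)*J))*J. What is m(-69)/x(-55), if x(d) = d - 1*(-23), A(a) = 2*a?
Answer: -45334193/224 ≈ -2.0238e+5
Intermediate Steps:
x(d) = 23 + d (x(d) = d + 23 = 23 + d)
m(J) = -7 + 2*J⁴/7 (m(J) = -7 + ((J*((2*J)*J))*J)/7 = -7 + ((J*(2*J²))*J)/7 = -7 + ((2*J³)*J)/7 = -7 + (2*J⁴)/7 = -7 + 2*J⁴/7)
m(-69)/x(-55) = (-7 + (2/7)*(-69)⁴)/(23 - 55) = (-7 + (2/7)*22667121)/(-32) = (-7 + 45334242/7)*(-1/32) = (45334193/7)*(-1/32) = -45334193/224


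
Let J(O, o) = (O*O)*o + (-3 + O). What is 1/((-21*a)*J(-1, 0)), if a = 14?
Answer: 1/1176 ≈ 0.00085034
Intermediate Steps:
J(O, o) = -3 + O + o*O**2 (J(O, o) = O**2*o + (-3 + O) = o*O**2 + (-3 + O) = -3 + O + o*O**2)
1/((-21*a)*J(-1, 0)) = 1/((-21*14)*(-3 - 1 + 0*(-1)**2)) = 1/(-294*(-3 - 1 + 0*1)) = 1/(-294*(-3 - 1 + 0)) = 1/(-294*(-4)) = 1/1176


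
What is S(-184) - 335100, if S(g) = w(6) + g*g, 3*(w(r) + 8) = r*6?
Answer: -301240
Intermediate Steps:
w(r) = -8 + 2*r (w(r) = -8 + (r*6)/3 = -8 + (6*r)/3 = -8 + 2*r)
S(g) = 4 + g² (S(g) = (-8 + 2*6) + g*g = (-8 + 12) + g² = 4 + g²)
S(-184) - 335100 = (4 + (-184)²) - 335100 = (4 + 33856) - 335100 = 33860 - 335100 = -301240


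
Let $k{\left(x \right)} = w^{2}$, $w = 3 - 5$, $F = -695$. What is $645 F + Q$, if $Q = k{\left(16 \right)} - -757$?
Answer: $-447514$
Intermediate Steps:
$w = -2$
$k{\left(x \right)} = 4$ ($k{\left(x \right)} = \left(-2\right)^{2} = 4$)
$Q = 761$ ($Q = 4 - -757 = 4 + 757 = 761$)
$645 F + Q = 645 \left(-695\right) + 761 = -448275 + 761 = -447514$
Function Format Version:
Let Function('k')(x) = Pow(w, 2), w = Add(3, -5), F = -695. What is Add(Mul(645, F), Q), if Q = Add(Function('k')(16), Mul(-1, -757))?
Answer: -447514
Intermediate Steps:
w = -2
Function('k')(x) = 4 (Function('k')(x) = Pow(-2, 2) = 4)
Q = 761 (Q = Add(4, Mul(-1, -757)) = Add(4, 757) = 761)
Add(Mul(645, F), Q) = Add(Mul(645, -695), 761) = Add(-448275, 761) = -447514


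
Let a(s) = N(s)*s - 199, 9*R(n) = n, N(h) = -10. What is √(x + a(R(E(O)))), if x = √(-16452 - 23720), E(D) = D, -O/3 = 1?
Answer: √(-1761 + 198*I*√83)/3 ≈ 6.4975 + 15.424*I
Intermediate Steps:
O = -3 (O = -3*1 = -3)
R(n) = n/9
x = 22*I*√83 (x = √(-40172) = 22*I*√83 ≈ 200.43*I)
a(s) = -199 - 10*s (a(s) = -10*s - 199 = -199 - 10*s)
√(x + a(R(E(O)))) = √(22*I*√83 + (-199 - 10*(-3)/9)) = √(22*I*√83 + (-199 - 10*(-⅓))) = √(22*I*√83 + (-199 + 10/3)) = √(22*I*√83 - 587/3) = √(-587/3 + 22*I*√83)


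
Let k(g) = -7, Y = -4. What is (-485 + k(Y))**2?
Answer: 242064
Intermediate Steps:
(-485 + k(Y))**2 = (-485 - 7)**2 = (-492)**2 = 242064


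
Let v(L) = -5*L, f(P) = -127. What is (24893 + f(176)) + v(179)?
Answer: 23871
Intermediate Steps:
(24893 + f(176)) + v(179) = (24893 - 127) - 5*179 = 24766 - 895 = 23871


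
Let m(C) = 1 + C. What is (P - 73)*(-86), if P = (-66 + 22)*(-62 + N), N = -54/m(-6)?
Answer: -937314/5 ≈ -1.8746e+5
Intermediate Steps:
N = 54/5 (N = -54/(1 - 6) = -54/(-5) = -54*(-⅕) = 54/5 ≈ 10.800)
P = 11264/5 (P = (-66 + 22)*(-62 + 54/5) = -44*(-256/5) = 11264/5 ≈ 2252.8)
(P - 73)*(-86) = (11264/5 - 73)*(-86) = (10899/5)*(-86) = -937314/5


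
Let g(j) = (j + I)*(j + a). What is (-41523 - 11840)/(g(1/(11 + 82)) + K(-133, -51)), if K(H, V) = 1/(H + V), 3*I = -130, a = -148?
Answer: -28307577336/3400999573 ≈ -8.3233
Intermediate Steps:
I = -130/3 (I = (⅓)*(-130) = -130/3 ≈ -43.333)
g(j) = (-148 + j)*(-130/3 + j) (g(j) = (j - 130/3)*(j - 148) = (-130/3 + j)*(-148 + j) = (-148 + j)*(-130/3 + j))
(-41523 - 11840)/(g(1/(11 + 82)) + K(-133, -51)) = (-41523 - 11840)/((19240/3 + (1/(11 + 82))² - 574/(3*(11 + 82))) + 1/(-133 - 51)) = -53363/((19240/3 + (1/93)² - 574/3/93) + 1/(-184)) = -53363/((19240/3 + (1/93)² - 574/3*1/93) - 1/184) = -53363/((19240/3 + 1/8649 - 574/279) - 1/184) = -53363/(18483709/2883 - 1/184) = -53363/3400999573/530472 = -53363*530472/3400999573 = -28307577336/3400999573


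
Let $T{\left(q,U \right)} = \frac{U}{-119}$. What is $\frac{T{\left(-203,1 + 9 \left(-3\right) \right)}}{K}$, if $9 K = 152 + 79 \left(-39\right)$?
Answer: $- \frac{234}{348551} \approx -0.00067135$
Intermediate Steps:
$T{\left(q,U \right)} = - \frac{U}{119}$ ($T{\left(q,U \right)} = U \left(- \frac{1}{119}\right) = - \frac{U}{119}$)
$K = - \frac{2929}{9}$ ($K = \frac{152 + 79 \left(-39\right)}{9} = \frac{152 - 3081}{9} = \frac{1}{9} \left(-2929\right) = - \frac{2929}{9} \approx -325.44$)
$\frac{T{\left(-203,1 + 9 \left(-3\right) \right)}}{K} = \frac{\left(- \frac{1}{119}\right) \left(1 + 9 \left(-3\right)\right)}{- \frac{2929}{9}} = - \frac{1 - 27}{119} \left(- \frac{9}{2929}\right) = \left(- \frac{1}{119}\right) \left(-26\right) \left(- \frac{9}{2929}\right) = \frac{26}{119} \left(- \frac{9}{2929}\right) = - \frac{234}{348551}$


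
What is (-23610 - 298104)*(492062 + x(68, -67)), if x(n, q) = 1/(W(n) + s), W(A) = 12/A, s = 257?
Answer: -346050872844417/2186 ≈ -1.5830e+11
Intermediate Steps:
x(n, q) = 1/(257 + 12/n) (x(n, q) = 1/(12/n + 257) = 1/(257 + 12/n))
(-23610 - 298104)*(492062 + x(68, -67)) = (-23610 - 298104)*(492062 + 68/(12 + 257*68)) = -321714*(492062 + 68/(12 + 17476)) = -321714*(492062 + 68/17488) = -321714*(492062 + 68*(1/17488)) = -321714*(492062 + 17/4372) = -321714*2151295081/4372 = -346050872844417/2186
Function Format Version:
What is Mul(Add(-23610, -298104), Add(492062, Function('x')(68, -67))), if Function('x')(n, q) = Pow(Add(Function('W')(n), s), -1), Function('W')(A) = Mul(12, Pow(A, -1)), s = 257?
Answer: Rational(-346050872844417, 2186) ≈ -1.5830e+11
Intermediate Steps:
Function('x')(n, q) = Pow(Add(257, Mul(12, Pow(n, -1))), -1) (Function('x')(n, q) = Pow(Add(Mul(12, Pow(n, -1)), 257), -1) = Pow(Add(257, Mul(12, Pow(n, -1))), -1))
Mul(Add(-23610, -298104), Add(492062, Function('x')(68, -67))) = Mul(Add(-23610, -298104), Add(492062, Mul(68, Pow(Add(12, Mul(257, 68)), -1)))) = Mul(-321714, Add(492062, Mul(68, Pow(Add(12, 17476), -1)))) = Mul(-321714, Add(492062, Mul(68, Pow(17488, -1)))) = Mul(-321714, Add(492062, Mul(68, Rational(1, 17488)))) = Mul(-321714, Add(492062, Rational(17, 4372))) = Mul(-321714, Rational(2151295081, 4372)) = Rational(-346050872844417, 2186)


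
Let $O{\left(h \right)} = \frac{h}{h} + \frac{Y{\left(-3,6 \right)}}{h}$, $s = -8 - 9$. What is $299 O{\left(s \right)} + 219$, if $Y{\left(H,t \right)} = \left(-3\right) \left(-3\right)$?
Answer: $\frac{6115}{17} \approx 359.71$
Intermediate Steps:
$Y{\left(H,t \right)} = 9$
$s = -17$
$O{\left(h \right)} = 1 + \frac{9}{h}$ ($O{\left(h \right)} = \frac{h}{h} + \frac{9}{h} = 1 + \frac{9}{h}$)
$299 O{\left(s \right)} + 219 = 299 \frac{9 - 17}{-17} + 219 = 299 \left(\left(- \frac{1}{17}\right) \left(-8\right)\right) + 219 = 299 \cdot \frac{8}{17} + 219 = \frac{2392}{17} + 219 = \frac{6115}{17}$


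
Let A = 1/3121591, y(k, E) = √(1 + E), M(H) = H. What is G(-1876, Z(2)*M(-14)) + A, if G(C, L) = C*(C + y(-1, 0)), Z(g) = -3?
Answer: 10980196342501/3121591 ≈ 3.5175e+6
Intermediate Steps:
A = 1/3121591 ≈ 3.2035e-7
G(C, L) = C*(1 + C) (G(C, L) = C*(C + √(1 + 0)) = C*(C + √1) = C*(C + 1) = C*(1 + C))
G(-1876, Z(2)*M(-14)) + A = -1876*(1 - 1876) + 1/3121591 = -1876*(-1875) + 1/3121591 = 3517500 + 1/3121591 = 10980196342501/3121591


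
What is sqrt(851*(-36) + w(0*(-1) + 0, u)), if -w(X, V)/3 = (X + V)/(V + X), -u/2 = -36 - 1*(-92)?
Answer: I*sqrt(30639) ≈ 175.04*I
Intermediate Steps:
u = -112 (u = -2*(-36 - 1*(-92)) = -2*(-36 + 92) = -2*56 = -112)
w(X, V) = -3 (w(X, V) = -3*(X + V)/(V + X) = -3*(V + X)/(V + X) = -3*1 = -3)
sqrt(851*(-36) + w(0*(-1) + 0, u)) = sqrt(851*(-36) - 3) = sqrt(-30636 - 3) = sqrt(-30639) = I*sqrt(30639)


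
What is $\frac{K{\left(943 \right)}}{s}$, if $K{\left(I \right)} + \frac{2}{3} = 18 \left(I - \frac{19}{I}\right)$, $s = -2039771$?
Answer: $- \frac{48016534}{5770512159} \approx -0.008321$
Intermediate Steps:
$K{\left(I \right)} = - \frac{2}{3} - \frac{342}{I} + 18 I$ ($K{\left(I \right)} = - \frac{2}{3} + 18 \left(I - \frac{19}{I}\right) = - \frac{2}{3} + \left(- \frac{342}{I} + 18 I\right) = - \frac{2}{3} - \frac{342}{I} + 18 I$)
$\frac{K{\left(943 \right)}}{s} = \frac{- \frac{2}{3} - \frac{342}{943} + 18 \cdot 943}{-2039771} = \left(- \frac{2}{3} - \frac{342}{943} + 16974\right) \left(- \frac{1}{2039771}\right) = \frac{48016534}{2829} \left(- \frac{1}{2039771}\right) = - \frac{48016534}{5770512159}$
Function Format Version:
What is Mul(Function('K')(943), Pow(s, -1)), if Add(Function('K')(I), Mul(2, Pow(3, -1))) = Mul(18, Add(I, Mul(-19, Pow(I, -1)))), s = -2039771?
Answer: Rational(-48016534, 5770512159) ≈ -0.0083210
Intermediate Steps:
Function('K')(I) = Add(Rational(-2, 3), Mul(-342, Pow(I, -1)), Mul(18, I)) (Function('K')(I) = Add(Rational(-2, 3), Mul(18, Add(I, Mul(-19, Pow(I, -1))))) = Add(Rational(-2, 3), Add(Mul(-342, Pow(I, -1)), Mul(18, I))) = Add(Rational(-2, 3), Mul(-342, Pow(I, -1)), Mul(18, I)))
Mul(Function('K')(943), Pow(s, -1)) = Mul(Add(Rational(-2, 3), Mul(-342, Pow(943, -1)), Mul(18, 943)), Pow(-2039771, -1)) = Mul(Add(Rational(-2, 3), Mul(-342, Rational(1, 943)), 16974), Rational(-1, 2039771)) = Mul(Add(Rational(-2, 3), Rational(-342, 943), 16974), Rational(-1, 2039771)) = Mul(Rational(48016534, 2829), Rational(-1, 2039771)) = Rational(-48016534, 5770512159)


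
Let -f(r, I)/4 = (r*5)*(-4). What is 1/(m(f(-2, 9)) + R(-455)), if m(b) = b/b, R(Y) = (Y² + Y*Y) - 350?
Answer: 1/413701 ≈ 2.4172e-6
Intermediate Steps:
f(r, I) = 80*r (f(r, I) = -4*r*5*(-4) = -4*5*r*(-4) = -(-80)*r = 80*r)
R(Y) = -350 + 2*Y² (R(Y) = (Y² + Y²) - 350 = 2*Y² - 350 = -350 + 2*Y²)
m(b) = 1
1/(m(f(-2, 9)) + R(-455)) = 1/(1 + (-350 + 2*(-455)²)) = 1/(1 + (-350 + 2*207025)) = 1/(1 + (-350 + 414050)) = 1/(1 + 413700) = 1/413701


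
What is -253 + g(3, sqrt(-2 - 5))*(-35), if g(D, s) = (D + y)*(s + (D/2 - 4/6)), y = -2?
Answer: -1693/6 - 35*I*sqrt(7) ≈ -282.17 - 92.601*I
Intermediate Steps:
g(D, s) = (-2 + D)*(-2/3 + s + D/2) (g(D, s) = (D - 2)*(s + (D/2 - 4/6)) = (-2 + D)*(s + (D*(1/2) - 4*1/6)) = (-2 + D)*(s + (D/2 - 2/3)) = (-2 + D)*(s + (-2/3 + D/2)) = (-2 + D)*(-2/3 + s + D/2))
-253 + g(3, sqrt(-2 - 5))*(-35) = -253 + (4/3 + (1/2)*3**2 - 2*sqrt(-2 - 5) - 5/3*3 + 3*sqrt(-2 - 5))*(-35) = -253 + (4/3 + (1/2)*9 - 2*I*sqrt(7) - 5 + 3*sqrt(-7))*(-35) = -253 + (4/3 + 9/2 - 2*I*sqrt(7) - 5 + 3*(I*sqrt(7)))*(-35) = -253 + (4/3 + 9/2 - 2*I*sqrt(7) - 5 + 3*I*sqrt(7))*(-35) = -253 + (5/6 + I*sqrt(7))*(-35) = -253 + (-175/6 - 35*I*sqrt(7)) = -1693/6 - 35*I*sqrt(7)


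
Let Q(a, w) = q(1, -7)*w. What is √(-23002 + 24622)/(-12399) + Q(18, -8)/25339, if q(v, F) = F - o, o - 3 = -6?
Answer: 32/25339 - 6*√5/4133 ≈ -0.0019833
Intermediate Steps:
o = -3 (o = 3 - 6 = -3)
q(v, F) = 3 + F (q(v, F) = F - 1*(-3) = F + 3 = 3 + F)
Q(a, w) = -4*w (Q(a, w) = (3 - 7)*w = -4*w)
√(-23002 + 24622)/(-12399) + Q(18, -8)/25339 = √(-23002 + 24622)/(-12399) - 4*(-8)/25339 = √1620*(-1/12399) + 32*(1/25339) = (18*√5)*(-1/12399) + 32/25339 = -6*√5/4133 + 32/25339 = 32/25339 - 6*√5/4133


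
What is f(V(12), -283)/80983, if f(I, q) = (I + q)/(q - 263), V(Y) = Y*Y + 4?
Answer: 45/14738906 ≈ 3.0531e-6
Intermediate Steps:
V(Y) = 4 + Y² (V(Y) = Y² + 4 = 4 + Y²)
f(I, q) = (I + q)/(-263 + q)
f(V(12), -283)/80983 = (((4 + 12²) - 283)/(-263 - 283))/80983 = (((4 + 144) - 283)/(-546))*(1/80983) = -(148 - 283)/546*(1/80983) = -1/546*(-135)*(1/80983) = (45/182)*(1/80983) = 45/14738906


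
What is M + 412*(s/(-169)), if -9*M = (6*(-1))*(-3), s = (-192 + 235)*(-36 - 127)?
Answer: 2887370/169 ≈ 17085.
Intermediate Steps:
s = -7009 (s = 43*(-163) = -7009)
M = -2 (M = -6*(-1)*(-3)/9 = -(-2)*(-3)/3 = -⅑*18 = -2)
M + 412*(s/(-169)) = -2 + 412*(-7009/(-169)) = -2 + 412*(-7009*(-1/169)) = -2 + 412*(7009/169) = -2 + 2887708/169 = 2887370/169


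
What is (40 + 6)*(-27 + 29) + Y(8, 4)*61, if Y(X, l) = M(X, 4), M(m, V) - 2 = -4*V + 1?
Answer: -701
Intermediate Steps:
M(m, V) = 3 - 4*V (M(m, V) = 2 + (-4*V + 1) = 2 + (1 - 4*V) = 3 - 4*V)
Y(X, l) = -13 (Y(X, l) = 3 - 4*4 = 3 - 16 = -13)
(40 + 6)*(-27 + 29) + Y(8, 4)*61 = (40 + 6)*(-27 + 29) - 13*61 = 46*2 - 793 = 92 - 793 = -701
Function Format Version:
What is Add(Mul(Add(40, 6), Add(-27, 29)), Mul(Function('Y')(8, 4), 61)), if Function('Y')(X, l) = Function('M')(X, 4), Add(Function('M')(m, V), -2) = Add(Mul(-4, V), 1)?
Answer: -701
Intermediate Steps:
Function('M')(m, V) = Add(3, Mul(-4, V)) (Function('M')(m, V) = Add(2, Add(Mul(-4, V), 1)) = Add(2, Add(1, Mul(-4, V))) = Add(3, Mul(-4, V)))
Function('Y')(X, l) = -13 (Function('Y')(X, l) = Add(3, Mul(-4, 4)) = Add(3, -16) = -13)
Add(Mul(Add(40, 6), Add(-27, 29)), Mul(Function('Y')(8, 4), 61)) = Add(Mul(Add(40, 6), Add(-27, 29)), Mul(-13, 61)) = Add(Mul(46, 2), -793) = Add(92, -793) = -701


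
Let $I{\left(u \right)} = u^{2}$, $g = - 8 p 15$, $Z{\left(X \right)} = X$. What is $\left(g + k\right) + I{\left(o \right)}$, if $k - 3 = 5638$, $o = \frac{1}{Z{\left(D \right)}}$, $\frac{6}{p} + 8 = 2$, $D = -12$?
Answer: $\frac{829585}{144} \approx 5761.0$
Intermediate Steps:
$p = -1$ ($p = \frac{6}{-8 + 2} = \frac{6}{-6} = 6 \left(- \frac{1}{6}\right) = -1$)
$o = - \frac{1}{12}$ ($o = \frac{1}{-12} = - \frac{1}{12} \approx -0.083333$)
$k = 5641$ ($k = 3 + 5638 = 5641$)
$g = 120$ ($g = \left(-8\right) \left(-1\right) 15 = 8 \cdot 15 = 120$)
$\left(g + k\right) + I{\left(o \right)} = \left(120 + 5641\right) + \left(- \frac{1}{12}\right)^{2} = 5761 + \frac{1}{144} = \frac{829585}{144}$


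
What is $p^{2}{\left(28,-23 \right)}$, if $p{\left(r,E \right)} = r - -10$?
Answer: $1444$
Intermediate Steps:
$p{\left(r,E \right)} = 10 + r$ ($p{\left(r,E \right)} = r + 10 = 10 + r$)
$p^{2}{\left(28,-23 \right)} = \left(10 + 28\right)^{2} = 38^{2} = 1444$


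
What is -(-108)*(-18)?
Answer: -1944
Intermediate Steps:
-(-108)*(-18) = -108*18 = -1944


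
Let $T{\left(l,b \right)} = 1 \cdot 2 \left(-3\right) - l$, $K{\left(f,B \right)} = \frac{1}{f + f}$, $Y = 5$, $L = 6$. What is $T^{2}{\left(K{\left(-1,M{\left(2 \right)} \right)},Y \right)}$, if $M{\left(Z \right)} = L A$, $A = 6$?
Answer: $\frac{121}{4} \approx 30.25$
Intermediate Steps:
$M{\left(Z \right)} = 36$ ($M{\left(Z \right)} = 6 \cdot 6 = 36$)
$K{\left(f,B \right)} = \frac{1}{2 f}$
$T{\left(l,b \right)} = -6 - l$ ($T{\left(l,b \right)} = 2 \left(-3\right) - l = -6 - l$)
$T^{2}{\left(K{\left(-1,M{\left(2 \right)} \right)},Y \right)} = \left(-6 - \frac{1}{2 \left(-1\right)}\right)^{2} = \left(-6 - \frac{1}{2} \left(-1\right)\right)^{2} = \left(-6 - - \frac{1}{2}\right)^{2} = \left(-6 + \frac{1}{2}\right)^{2} = \left(- \frac{11}{2}\right)^{2} = \frac{121}{4}$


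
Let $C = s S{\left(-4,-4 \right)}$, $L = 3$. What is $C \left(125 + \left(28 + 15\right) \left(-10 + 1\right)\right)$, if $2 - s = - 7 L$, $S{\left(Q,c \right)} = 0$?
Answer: $0$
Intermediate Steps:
$s = 23$ ($s = 2 - \left(-7\right) 3 = 2 - -21 = 2 + 21 = 23$)
$C = 0$ ($C = 23 \cdot 0 = 0$)
$C \left(125 + \left(28 + 15\right) \left(-10 + 1\right)\right) = 0 \left(125 + \left(28 + 15\right) \left(-10 + 1\right)\right) = 0 \left(125 + 43 \left(-9\right)\right) = 0 \left(125 - 387\right) = 0 \left(-262\right) = 0$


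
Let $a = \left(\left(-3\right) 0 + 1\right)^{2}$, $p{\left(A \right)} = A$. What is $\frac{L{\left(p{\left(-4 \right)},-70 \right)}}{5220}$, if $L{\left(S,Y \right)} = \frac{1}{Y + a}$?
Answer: $- \frac{1}{360180} \approx -2.7764 \cdot 10^{-6}$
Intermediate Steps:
$a = 1$ ($a = \left(0 + 1\right)^{2} = 1^{2} = 1$)
$L{\left(S,Y \right)} = \frac{1}{1 + Y}$ ($L{\left(S,Y \right)} = \frac{1}{Y + 1} = \frac{1}{1 + Y}$)
$\frac{L{\left(p{\left(-4 \right)},-70 \right)}}{5220} = \frac{1}{\left(1 - 70\right) 5220} = \frac{1}{-69} \cdot \frac{1}{5220} = \left(- \frac{1}{69}\right) \frac{1}{5220} = - \frac{1}{360180}$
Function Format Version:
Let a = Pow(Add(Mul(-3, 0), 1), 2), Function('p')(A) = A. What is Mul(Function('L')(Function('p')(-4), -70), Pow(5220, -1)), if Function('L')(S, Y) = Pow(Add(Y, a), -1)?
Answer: Rational(-1, 360180) ≈ -2.7764e-6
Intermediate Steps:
a = 1 (a = Pow(Add(0, 1), 2) = Pow(1, 2) = 1)
Function('L')(S, Y) = Pow(Add(1, Y), -1) (Function('L')(S, Y) = Pow(Add(Y, 1), -1) = Pow(Add(1, Y), -1))
Mul(Function('L')(Function('p')(-4), -70), Pow(5220, -1)) = Mul(Pow(Add(1, -70), -1), Pow(5220, -1)) = Mul(Pow(-69, -1), Rational(1, 5220)) = Mul(Rational(-1, 69), Rational(1, 5220)) = Rational(-1, 360180)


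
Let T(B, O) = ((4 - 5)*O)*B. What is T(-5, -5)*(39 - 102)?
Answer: 1575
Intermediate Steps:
T(B, O) = -B*O (T(B, O) = (-O)*B = -B*O)
T(-5, -5)*(39 - 102) = (-1*(-5)*(-5))*(39 - 102) = -25*(-63) = 1575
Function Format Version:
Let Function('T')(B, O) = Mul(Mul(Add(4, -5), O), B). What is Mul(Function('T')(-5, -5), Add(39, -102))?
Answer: 1575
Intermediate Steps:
Function('T')(B, O) = Mul(-1, B, O) (Function('T')(B, O) = Mul(Mul(-1, O), B) = Mul(-1, B, O))
Mul(Function('T')(-5, -5), Add(39, -102)) = Mul(Mul(-1, -5, -5), Add(39, -102)) = Mul(-25, -63) = 1575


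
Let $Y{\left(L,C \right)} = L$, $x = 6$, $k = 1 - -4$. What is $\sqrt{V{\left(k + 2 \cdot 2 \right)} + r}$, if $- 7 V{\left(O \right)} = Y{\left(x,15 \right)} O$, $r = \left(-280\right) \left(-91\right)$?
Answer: $\frac{\sqrt{1248142}}{7} \approx 159.6$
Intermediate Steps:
$k = 5$ ($k = 1 + 4 = 5$)
$r = 25480$
$V{\left(O \right)} = - \frac{6 O}{7}$
$\sqrt{V{\left(k + 2 \cdot 2 \right)} + r} = \sqrt{- \frac{6 \left(5 + 2 \cdot 2\right)}{7} + 25480} = \sqrt{- \frac{6 \left(5 + 4\right)}{7} + 25480} = \sqrt{\left(- \frac{6}{7}\right) 9 + 25480} = \sqrt{- \frac{54}{7} + 25480} = \sqrt{\frac{178306}{7}} = \frac{\sqrt{1248142}}{7}$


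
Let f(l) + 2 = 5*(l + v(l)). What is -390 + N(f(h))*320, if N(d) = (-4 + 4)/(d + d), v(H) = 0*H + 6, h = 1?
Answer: -390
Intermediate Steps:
v(H) = 6 (v(H) = 0 + 6 = 6)
f(l) = 28 + 5*l (f(l) = -2 + 5*(l + 6) = -2 + 5*(6 + l) = -2 + (30 + 5*l) = 28 + 5*l)
N(d) = 0 (N(d) = 0/((2*d)) = 0*(1/(2*d)) = 0)
-390 + N(f(h))*320 = -390 + 0*320 = -390 + 0 = -390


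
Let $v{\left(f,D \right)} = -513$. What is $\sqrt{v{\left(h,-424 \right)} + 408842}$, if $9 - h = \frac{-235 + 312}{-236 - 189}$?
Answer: $\sqrt{408329} \approx 639.01$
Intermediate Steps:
$h = \frac{3902}{425}$ ($h = 9 - \frac{-235 + 312}{-236 - 189} = 9 - \frac{77}{-425} = 9 - 77 \left(- \frac{1}{425}\right) = 9 - - \frac{77}{425} = 9 + \frac{77}{425} = \frac{3902}{425} \approx 9.1812$)
$\sqrt{v{\left(h,-424 \right)} + 408842} = \sqrt{-513 + 408842} = \sqrt{408329}$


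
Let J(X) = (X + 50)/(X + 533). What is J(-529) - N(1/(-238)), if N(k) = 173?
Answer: -1171/4 ≈ -292.75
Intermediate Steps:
J(X) = (50 + X)/(533 + X)
J(-529) - N(1/(-238)) = (50 - 529)/(533 - 529) - 1*173 = -479/4 - 173 = -1171/4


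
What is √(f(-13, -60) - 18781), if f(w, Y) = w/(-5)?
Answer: 2*I*√117365/5 ≈ 137.03*I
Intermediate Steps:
f(w, Y) = -w/5 (f(w, Y) = w*(-⅕) = -w/5)
√(f(-13, -60) - 18781) = √(-⅕*(-13) - 18781) = √(13/5 - 18781) = √(-93892/5) = 2*I*√117365/5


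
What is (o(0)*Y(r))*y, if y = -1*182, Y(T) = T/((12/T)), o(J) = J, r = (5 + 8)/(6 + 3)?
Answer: 0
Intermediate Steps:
r = 13/9 ≈ 1.4444
Y(T) = T**2/12 (Y(T) = T*(T/12) = T**2/12)
y = -182
(o(0)*Y(r))*y = (0*((13/9)**2/12))*(-182) = (0*((1/12)*(169/81)))*(-182) = (0*(169/972))*(-182) = 0*(-182) = 0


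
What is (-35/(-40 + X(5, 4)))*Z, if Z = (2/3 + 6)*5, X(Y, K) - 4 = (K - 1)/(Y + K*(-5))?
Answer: 17500/543 ≈ 32.228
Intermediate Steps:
X(Y, K) = 4 + (-1 + K)/(Y - 5*K) (X(Y, K) = 4 + (K - 1)/(Y + K*(-5)) = 4 + (-1 + K)/(Y - 5*K))
Z = 100/3 (Z = (2*(1/3) + 6)*5 = (2/3 + 6)*5 = (20/3)*5 = 100/3 ≈ 33.333)
(-35/(-40 + X(5, 4)))*Z = -35/(-40 + (1 - 4*5 + 19*4)/(-1*5 + 5*4))*(100/3) = -35/(-40 + (1 - 20 + 76)/(-5 + 20))*(100/3) = -35/(-40 + 57/15)*(100/3) = -35/(-40 + (1/15)*57)*(100/3) = -35/(-40 + 19/5)*(100/3) = -35/(-181/5)*(100/3) = -35*(-5/181)*(100/3) = (175/181)*(100/3) = 17500/543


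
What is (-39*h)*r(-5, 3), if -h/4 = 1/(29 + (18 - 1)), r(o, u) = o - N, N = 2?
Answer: -546/23 ≈ -23.739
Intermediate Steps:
r(o, u) = -2 + o (r(o, u) = o - 1*2 = o - 2 = -2 + o)
h = -2/23 (h = -4/(29 + (18 - 1)) = -4/(29 + 17) = -4/46 = -4*1/46 = -2/23 ≈ -0.086957)
(-39*h)*r(-5, 3) = (-39*(-2/23))*(-2 - 5) = (78/23)*(-7) = -546/23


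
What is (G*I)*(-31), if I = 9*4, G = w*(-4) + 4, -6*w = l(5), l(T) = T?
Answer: -8184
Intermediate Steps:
w = -5/6 (w = -1/6*5 = -5/6 ≈ -0.83333)
G = 22/3 (G = -5/6*(-4) + 4 = 10/3 + 4 = 22/3 ≈ 7.3333)
I = 36
(G*I)*(-31) = ((22/3)*36)*(-31) = 264*(-31) = -8184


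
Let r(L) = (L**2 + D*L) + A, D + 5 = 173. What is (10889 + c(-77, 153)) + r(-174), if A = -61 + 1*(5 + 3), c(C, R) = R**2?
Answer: 35289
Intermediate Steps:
D = 168 (D = -5 + 173 = 168)
A = -53 (A = -61 + 1*8 = -61 + 8 = -53)
r(L) = -53 + L**2 + 168*L (r(L) = (L**2 + 168*L) - 53 = -53 + L**2 + 168*L)
(10889 + c(-77, 153)) + r(-174) = (10889 + 153**2) + (-53 + (-174)**2 + 168*(-174)) = (10889 + 23409) + (-53 + 30276 - 29232) = 34298 + 991 = 35289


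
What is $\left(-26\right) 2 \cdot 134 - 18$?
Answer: $-6986$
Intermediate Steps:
$\left(-26\right) 2 \cdot 134 - 18 = \left(-52\right) 134 - 18 = -6968 - 18 = -6986$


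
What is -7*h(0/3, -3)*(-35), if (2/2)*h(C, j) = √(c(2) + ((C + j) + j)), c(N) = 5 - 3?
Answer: 490*I ≈ 490.0*I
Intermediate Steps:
c(N) = 2
h(C, j) = √(2 + C + 2*j) (h(C, j) = √(2 + ((C + j) + j)) = √(2 + (C + 2*j)) = √(2 + C + 2*j))
-7*h(0/3, -3)*(-35) = -7*√(2 + 0/3 + 2*(-3))*(-35) = -7*√(2 + 0*(⅓) - 6)*(-35) = -7*√(2 + 0 - 6)*(-35) = -14*I*(-35) = 490*I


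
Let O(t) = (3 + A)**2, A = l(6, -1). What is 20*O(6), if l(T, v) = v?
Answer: 80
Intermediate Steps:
A = -1
O(t) = 4 (O(t) = (3 - 1)**2 = 2**2 = 4)
20*O(6) = 20*4 = 80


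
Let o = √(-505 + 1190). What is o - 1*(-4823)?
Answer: 4823 + √685 ≈ 4849.2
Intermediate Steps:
o = √685 ≈ 26.173
o - 1*(-4823) = √685 - 1*(-4823) = √685 + 4823 = 4823 + √685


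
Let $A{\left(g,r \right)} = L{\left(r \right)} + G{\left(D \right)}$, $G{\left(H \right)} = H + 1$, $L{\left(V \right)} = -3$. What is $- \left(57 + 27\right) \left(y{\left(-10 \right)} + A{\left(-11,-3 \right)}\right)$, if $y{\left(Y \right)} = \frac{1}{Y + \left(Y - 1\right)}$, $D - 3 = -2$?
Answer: $88$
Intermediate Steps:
$D = 1$ ($D = 3 - 2 = 1$)
$G{\left(H \right)} = 1 + H$
$A{\left(g,r \right)} = -1$ ($A{\left(g,r \right)} = -3 + \left(1 + 1\right) = -3 + 2 = -1$)
$y{\left(Y \right)} = \frac{1}{-1 + 2 Y}$ ($y{\left(Y \right)} = \frac{1}{Y + \left(Y - 1\right)} = \frac{1}{Y + \left(-1 + Y\right)} = \frac{1}{-1 + 2 Y}$)
$- \left(57 + 27\right) \left(y{\left(-10 \right)} + A{\left(-11,-3 \right)}\right) = - \left(57 + 27\right) \left(\frac{1}{-1 + 2 \left(-10\right)} - 1\right) = - 84 \left(\frac{1}{-1 - 20} - 1\right) = - 84 \left(\frac{1}{-21} - 1\right) = - 84 \left(- \frac{1}{21} - 1\right) = - \frac{84 \left(-22\right)}{21} = \left(-1\right) \left(-88\right) = 88$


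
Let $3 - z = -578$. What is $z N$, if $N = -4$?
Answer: $-2324$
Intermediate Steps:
$z = 581$ ($z = 3 - -578 = 3 + 578 = 581$)
$z N = 581 \left(-4\right) = -2324$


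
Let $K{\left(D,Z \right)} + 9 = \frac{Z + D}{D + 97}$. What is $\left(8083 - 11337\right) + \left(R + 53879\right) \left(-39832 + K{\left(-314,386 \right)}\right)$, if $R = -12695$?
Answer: $- \frac{356059819814}{217} \approx -1.6408 \cdot 10^{9}$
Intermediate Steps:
$K{\left(D,Z \right)} = -9 + \frac{D + Z}{97 + D}$ ($K{\left(D,Z \right)} = -9 + \frac{Z + D}{D + 97} = -9 + \frac{D + Z}{97 + D}$)
$\left(8083 - 11337\right) + \left(R + 53879\right) \left(-39832 + K{\left(-314,386 \right)}\right) = \left(8083 - 11337\right) + \left(-12695 + 53879\right) \left(-39832 + \frac{-873 + 386 - -2512}{97 - 314}\right) = -3254 + 41184 \left(-39832 + \frac{-873 + 386 + 2512}{-217}\right) = -3254 + 41184 \left(-39832 - \frac{2025}{217}\right) = -3254 + 41184 \left(- \frac{8645569}{217}\right) = -3254 - \frac{356059113696}{217} = - \frac{356059819814}{217}$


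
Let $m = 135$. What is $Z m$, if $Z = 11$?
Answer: $1485$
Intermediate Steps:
$Z m = 11 \cdot 135 = 1485$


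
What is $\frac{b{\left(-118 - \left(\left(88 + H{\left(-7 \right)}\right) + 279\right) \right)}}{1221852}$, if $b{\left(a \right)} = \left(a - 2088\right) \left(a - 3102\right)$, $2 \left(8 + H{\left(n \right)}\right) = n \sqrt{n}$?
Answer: $\frac{36720197}{4887408} - \frac{1792 i \sqrt{7}}{101821} \approx 7.5132 - 0.046564 i$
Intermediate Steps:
$H{\left(n \right)} = -8 + \frac{n^{\frac{3}{2}}}{2}$ ($H{\left(n \right)} = -8 + \frac{n \sqrt{n}}{2} = -8 + \frac{n^{\frac{3}{2}}}{2}$)
$b{\left(a \right)} = \left(-3102 + a\right) \left(-2088 + a\right)$ ($b{\left(a \right)} = \left(-2088 + a\right) \left(-3102 + a\right) = \left(-3102 + a\right) \left(-2088 + a\right)$)
$\frac{b{\left(-118 - \left(\left(88 + H{\left(-7 \right)}\right) + 279\right) \right)}}{1221852} = \frac{6476976 + \left(-118 - \left(\left(88 - \left(8 - \frac{\left(-7\right)^{\frac{3}{2}}}{2}\right)\right) + 279\right)\right)^{2} - 5190 \left(-118 - \left(\left(88 - \left(8 - \frac{\left(-7\right)^{\frac{3}{2}}}{2}\right)\right) + 279\right)\right)}{1221852} = \left(6476976 + \left(-118 - \left(\left(88 - \left(8 - \frac{\left(-7\right) i \sqrt{7}}{2}\right)\right) + 279\right)\right)^{2} - 5190 \left(-118 - \left(\left(88 - \left(8 - \frac{\left(-7\right) i \sqrt{7}}{2}\right)\right) + 279\right)\right)\right) \frac{1}{1221852} = \left(6476976 + \left(-118 - \left(\left(88 - \left(8 + \frac{7 i \sqrt{7}}{2}\right)\right) + 279\right)\right)^{2} - 5190 \left(-118 - \left(\left(88 - \left(8 + \frac{7 i \sqrt{7}}{2}\right)\right) + 279\right)\right)\right) \frac{1}{1221852} = \left(6476976 + \left(-118 - \left(\left(80 - \frac{7 i \sqrt{7}}{2}\right) + 279\right)\right)^{2} - 5190 \left(-118 - \left(\left(80 - \frac{7 i \sqrt{7}}{2}\right) + 279\right)\right)\right) \frac{1}{1221852} = \left(6476976 + \left(-118 - \left(359 - \frac{7 i \sqrt{7}}{2}\right)\right)^{2} - 5190 \left(-118 - \left(359 - \frac{7 i \sqrt{7}}{2}\right)\right)\right) \frac{1}{1221852} = \left(6476976 + \left(-477 + \frac{7 i \sqrt{7}}{2}\right)^{2} - 5190 \left(-477 + \frac{7 i \sqrt{7}}{2}\right)\right) \frac{1}{1221852} = \left(6476976 + \left(-477 + \frac{7 i \sqrt{7}}{2}\right)^{2} + \left(2475630 - 18165 i \sqrt{7}\right)\right) \frac{1}{1221852} = \left(8952606 + \left(-477 + \frac{7 i \sqrt{7}}{2}\right)^{2} - 18165 i \sqrt{7}\right) \frac{1}{1221852} = \frac{1492101}{203642} + \frac{\left(-477 + \frac{7 i \sqrt{7}}{2}\right)^{2}}{1221852} - \frac{6055 i \sqrt{7}}{407284}$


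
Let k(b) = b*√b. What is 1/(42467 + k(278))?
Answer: 42467/1781961137 - 278*√278/1781961137 ≈ 2.1230e-5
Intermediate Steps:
k(b) = b^(3/2)
1/(42467 + k(278)) = 1/(42467 + 278^(3/2)) = 1/(42467 + 278*√278)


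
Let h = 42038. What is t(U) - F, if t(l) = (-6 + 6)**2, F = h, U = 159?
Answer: -42038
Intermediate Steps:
F = 42038
t(l) = 0 (t(l) = 0**2 = 0)
t(U) - F = 0 - 1*42038 = 0 - 42038 = -42038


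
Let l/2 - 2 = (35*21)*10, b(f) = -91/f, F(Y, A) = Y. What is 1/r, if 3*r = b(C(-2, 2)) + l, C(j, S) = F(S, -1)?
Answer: 6/29317 ≈ 0.00020466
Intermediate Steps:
C(j, S) = S
l = 14704 (l = 4 + 2*((35*21)*10) = 4 + 2*(735*10) = 4 + 2*7350 = 4 + 14700 = 14704)
r = 29317/6 (r = (-91/2 + 14704)/3 = (⅓)*(29317/2) = 29317/6 ≈ 4886.2)
1/r = 1/(29317/6) = 6/29317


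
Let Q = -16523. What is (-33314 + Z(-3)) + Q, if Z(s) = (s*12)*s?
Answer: -49729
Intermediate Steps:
Z(s) = 12*s² (Z(s) = (12*s)*s = 12*s²)
(-33314 + Z(-3)) + Q = (-33314 + 12*(-3)²) - 16523 = (-33314 + 12*9) - 16523 = (-33314 + 108) - 16523 = -33206 - 16523 = -49729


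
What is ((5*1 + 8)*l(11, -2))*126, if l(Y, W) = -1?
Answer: -1638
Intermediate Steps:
((5*1 + 8)*l(11, -2))*126 = ((5*1 + 8)*(-1))*126 = ((5 + 8)*(-1))*126 = (13*(-1))*126 = -13*126 = -1638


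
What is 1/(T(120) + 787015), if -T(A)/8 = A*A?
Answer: 1/671815 ≈ 1.4885e-6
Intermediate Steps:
T(A) = -8*A**2 (T(A) = -8*A*A = -8*A**2)
1/(T(120) + 787015) = 1/(-8*120**2 + 787015) = 1/(-8*14400 + 787015) = 1/(-115200 + 787015) = 1/671815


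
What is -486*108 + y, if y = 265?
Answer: -52223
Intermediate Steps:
-486*108 + y = -486*108 + 265 = -52488 + 265 = -52223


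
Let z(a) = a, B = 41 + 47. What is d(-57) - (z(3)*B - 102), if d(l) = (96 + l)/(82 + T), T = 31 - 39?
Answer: -11949/74 ≈ -161.47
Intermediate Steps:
T = -8
B = 88
d(l) = 48/37 + l/74 (d(l) = (96 + l)/(82 - 8) = (96 + l)/74 = (96 + l)*(1/74) = 48/37 + l/74)
d(-57) - (z(3)*B - 102) = (48/37 + (1/74)*(-57)) - (3*88 - 102) = (48/37 - 57/74) - (264 - 102) = 39/74 - 1*162 = 39/74 - 162 = -11949/74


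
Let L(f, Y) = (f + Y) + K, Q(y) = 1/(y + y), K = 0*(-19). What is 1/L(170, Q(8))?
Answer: 16/2721 ≈ 0.0058802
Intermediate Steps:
K = 0
Q(y) = 1/(2*y)
L(f, Y) = Y + f (L(f, Y) = (f + Y) + 0 = (Y + f) + 0 = Y + f)
1/L(170, Q(8)) = 1/((½)/8 + 170) = 1/((½)*(⅛) + 170) = 1/(1/16 + 170) = 1/(2721/16) = 16/2721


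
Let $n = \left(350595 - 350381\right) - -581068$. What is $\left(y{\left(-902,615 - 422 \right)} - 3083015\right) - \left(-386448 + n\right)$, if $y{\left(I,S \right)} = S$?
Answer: $-3277656$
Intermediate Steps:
$n = 581282$ ($n = \left(350595 - 350381\right) + 581068 = 214 + 581068 = 581282$)
$\left(y{\left(-902,615 - 422 \right)} - 3083015\right) - \left(-386448 + n\right) = \left(\left(615 - 422\right) - 3083015\right) + \left(386448 - 581282\right) = \left(193 - 3083015\right) + \left(386448 - 581282\right) = -3082822 - 194834 = -3277656$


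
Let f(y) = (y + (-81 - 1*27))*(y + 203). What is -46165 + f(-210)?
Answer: -43939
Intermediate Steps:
f(y) = (-108 + y)*(203 + y) (f(y) = (y + (-81 - 27))*(203 + y) = (y - 108)*(203 + y) = (-108 + y)*(203 + y))
-46165 + f(-210) = -46165 + (-21924 + (-210)² + 95*(-210)) = -46165 + (-21924 + 44100 - 19950) = -46165 + 2226 = -43939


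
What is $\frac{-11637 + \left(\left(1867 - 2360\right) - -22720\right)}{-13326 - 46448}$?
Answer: $- \frac{5295}{29887} \approx -0.17717$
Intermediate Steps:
$\frac{-11637 + \left(\left(1867 - 2360\right) - -22720\right)}{-13326 - 46448} = \frac{-11637 + \left(\left(1867 - 2360\right) + 22720\right)}{-59774} = \left(-11637 + \left(-493 + 22720\right)\right) \left(- \frac{1}{59774}\right) = \left(-11637 + 22227\right) \left(- \frac{1}{59774}\right) = 10590 \left(- \frac{1}{59774}\right) = - \frac{5295}{29887}$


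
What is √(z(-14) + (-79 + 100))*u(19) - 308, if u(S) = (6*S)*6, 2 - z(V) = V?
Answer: -308 + 684*√37 ≈ 3852.6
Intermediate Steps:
z(V) = 2 - V
u(S) = 36*S
√(z(-14) + (-79 + 100))*u(19) - 308 = √((2 - 1*(-14)) + (-79 + 100))*(36*19) - 308 = √((2 + 14) + 21)*684 - 308 = √(16 + 21)*684 - 308 = √37*684 - 308 = 684*√37 - 308 = -308 + 684*√37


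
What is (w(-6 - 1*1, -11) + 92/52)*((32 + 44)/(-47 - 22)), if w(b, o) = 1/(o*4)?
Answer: -6327/3289 ≈ -1.9237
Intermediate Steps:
w(b, o) = 1/(4*o)
(w(-6 - 1*1, -11) + 92/52)*((32 + 44)/(-47 - 22)) = ((¼)/(-11) + 92/52)*((32 + 44)/(-47 - 22)) = ((¼)*(-1/11) + 92*(1/52))*(76/(-69)) = (-1/44 + 23/13)*(76*(-1/69)) = (999/572)*(-76/69) = -6327/3289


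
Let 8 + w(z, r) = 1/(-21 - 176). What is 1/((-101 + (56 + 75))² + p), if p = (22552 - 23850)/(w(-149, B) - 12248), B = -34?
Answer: 2414433/2173245406 ≈ 0.0011110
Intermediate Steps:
w(z, r) = -1577/197 (w(z, r) = -8 + 1/(-21 - 176) = -8 + 1/(-197) = -8 - 1/197 = -1577/197)
p = 255706/2414433 (p = (22552 - 23850)/(-1577/197 - 12248) = -1298/(-2414433/197) = -1298*(-197/2414433) = 255706/2414433 ≈ 0.10591)
1/((-101 + (56 + 75))² + p) = 1/((-101 + (56 + 75))² + 255706/2414433) = 1/((-101 + 131)² + 255706/2414433) = 1/(30² + 255706/2414433) = 1/(900 + 255706/2414433) = 1/(2173245406/2414433) = 2414433/2173245406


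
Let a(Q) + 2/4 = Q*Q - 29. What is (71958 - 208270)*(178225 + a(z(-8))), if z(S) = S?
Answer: -24298908964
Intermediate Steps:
a(Q) = -59/2 + Q² (a(Q) = -½ + (Q*Q - 29) = -½ + (Q² - 29) = -½ + (-29 + Q²) = -59/2 + Q²)
(71958 - 208270)*(178225 + a(z(-8))) = (71958 - 208270)*(178225 + (-59/2 + (-8)²)) = -136312*(178225 + (-59/2 + 64)) = -136312*(178225 + 69/2) = -136312*356519/2 = -24298908964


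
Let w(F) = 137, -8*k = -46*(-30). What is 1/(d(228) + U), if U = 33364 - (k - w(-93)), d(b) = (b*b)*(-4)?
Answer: -2/348525 ≈ -5.7385e-6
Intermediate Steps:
k = -345/2 (k = -(-23)*(-30)/4 = -1/8*1380 = -345/2 ≈ -172.50)
d(b) = -4*b**2 (d(b) = b**2*(-4) = -4*b**2)
U = 67347/2 (U = 33364 - (-345/2 - 1*137) = 33364 - (-345/2 - 137) = 33364 - 1*(-619/2) = 33364 + 619/2 = 67347/2 ≈ 33674.)
1/(d(228) + U) = 1/(-4*228**2 + 67347/2) = 1/(-4*51984 + 67347/2) = 1/(-207936 + 67347/2) = 1/(-348525/2) = -2/348525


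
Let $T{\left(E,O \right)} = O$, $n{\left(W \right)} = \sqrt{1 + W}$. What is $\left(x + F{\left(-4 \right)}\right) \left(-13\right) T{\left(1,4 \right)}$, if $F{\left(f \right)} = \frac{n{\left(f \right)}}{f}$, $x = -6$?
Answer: $312 + 13 i \sqrt{3} \approx 312.0 + 22.517 i$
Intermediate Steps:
$F{\left(f \right)} = \frac{\sqrt{1 + f}}{f}$
$\left(x + F{\left(-4 \right)}\right) \left(-13\right) T{\left(1,4 \right)} = \left(-6 + \frac{\sqrt{1 - 4}}{-4}\right) \left(-13\right) 4 = \left(-6 - \frac{\sqrt{-3}}{4}\right) \left(-13\right) 4 = \left(-6 - \frac{i \sqrt{3}}{4}\right) \left(-13\right) 4 = \left(78 + \frac{13 i \sqrt{3}}{4}\right) 4 = 312 + 13 i \sqrt{3}$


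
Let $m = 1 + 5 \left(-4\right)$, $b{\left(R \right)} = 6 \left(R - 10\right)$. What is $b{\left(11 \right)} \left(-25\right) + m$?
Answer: $-169$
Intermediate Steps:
$b{\left(R \right)} = -60 + 6 R$ ($b{\left(R \right)} = 6 \left(-10 + R\right) = -60 + 6 R$)
$m = -19$ ($m = 1 - 20 = -19$)
$b{\left(11 \right)} \left(-25\right) + m = \left(-60 + 6 \cdot 11\right) \left(-25\right) - 19 = \left(-60 + 66\right) \left(-25\right) - 19 = 6 \left(-25\right) - 19 = -150 - 19 = -169$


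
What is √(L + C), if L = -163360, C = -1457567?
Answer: 3*I*√180103 ≈ 1273.2*I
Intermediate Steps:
√(L + C) = √(-163360 - 1457567) = √(-1620927) = 3*I*√180103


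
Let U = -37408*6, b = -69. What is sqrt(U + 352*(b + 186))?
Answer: 4*I*sqrt(11454) ≈ 428.09*I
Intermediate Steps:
U = -224448
sqrt(U + 352*(b + 186)) = sqrt(-224448 + 352*(-69 + 186)) = sqrt(-224448 + 352*117) = sqrt(-224448 + 41184) = sqrt(-183264) = 4*I*sqrt(11454)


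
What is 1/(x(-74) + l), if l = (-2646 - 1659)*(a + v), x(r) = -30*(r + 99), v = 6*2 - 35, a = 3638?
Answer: -1/15563325 ≈ -6.4254e-8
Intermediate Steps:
v = -23 (v = 12 - 35 = -23)
x(r) = -2970 - 30*r (x(r) = -30*(99 + r) = -2970 - 30*r)
l = -15562575 (l = (-2646 - 1659)*(3638 - 23) = -4305*3615 = -15562575)
1/(x(-74) + l) = 1/((-2970 - 30*(-74)) - 15562575) = 1/((-2970 + 2220) - 15562575) = 1/(-750 - 15562575) = 1/(-15563325) = -1/15563325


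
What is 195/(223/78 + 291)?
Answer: 15210/22921 ≈ 0.66358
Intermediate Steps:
195/(223/78 + 291) = 195/(22921/78) = 195*(78/22921) = 15210/22921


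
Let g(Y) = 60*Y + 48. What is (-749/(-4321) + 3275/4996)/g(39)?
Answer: 17893279/51551465808 ≈ 0.00034710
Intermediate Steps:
g(Y) = 48 + 60*Y
(-749/(-4321) + 3275/4996)/g(39) = (-749/(-4321) + 3275/4996)/(48 + 60*39) = (-749*(-1/4321) + 3275*(1/4996))/(48 + 2340) = (749/4321 + 3275/4996)/2388 = (17893279/21587716)*(1/2388) = 17893279/51551465808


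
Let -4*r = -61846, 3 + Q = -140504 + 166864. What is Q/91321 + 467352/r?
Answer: 86173141495/2823919283 ≈ 30.515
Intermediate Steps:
Q = 26357 (Q = -3 + (-140504 + 166864) = -3 + 26360 = 26357)
r = 30923/2 (r = -¼*(-61846) = 30923/2 ≈ 15462.)
Q/91321 + 467352/r = 26357/91321 + 467352/(30923/2) = 26357*(1/91321) + 467352*(2/30923) = 26357/91321 + 934704/30923 = 86173141495/2823919283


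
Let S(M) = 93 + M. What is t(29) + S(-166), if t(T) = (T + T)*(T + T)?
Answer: 3291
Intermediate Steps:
t(T) = 4*T² (t(T) = (2*T)*(2*T) = 4*T²)
t(29) + S(-166) = 4*29² + (93 - 166) = 4*841 - 73 = 3364 - 73 = 3291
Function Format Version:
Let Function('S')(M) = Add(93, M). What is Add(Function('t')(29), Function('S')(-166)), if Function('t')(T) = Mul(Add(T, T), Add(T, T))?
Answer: 3291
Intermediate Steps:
Function('t')(T) = Mul(4, Pow(T, 2)) (Function('t')(T) = Mul(Mul(2, T), Mul(2, T)) = Mul(4, Pow(T, 2)))
Add(Function('t')(29), Function('S')(-166)) = Add(Mul(4, Pow(29, 2)), Add(93, -166)) = Add(Mul(4, 841), -73) = Add(3364, -73) = 3291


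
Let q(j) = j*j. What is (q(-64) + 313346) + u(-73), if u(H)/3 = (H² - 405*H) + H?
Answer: 421905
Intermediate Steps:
u(H) = -1212*H + 3*H² (u(H) = 3*((H² - 405*H) + H) = 3*(H² - 404*H) = -1212*H + 3*H²)
q(j) = j²
(q(-64) + 313346) + u(-73) = ((-64)² + 313346) + 3*(-73)*(-404 - 73) = (4096 + 313346) + 3*(-73)*(-477) = 317442 + 104463 = 421905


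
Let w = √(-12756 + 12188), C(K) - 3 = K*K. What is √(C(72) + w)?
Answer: √(5187 + 2*I*√142) ≈ 72.021 + 0.1655*I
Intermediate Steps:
C(K) = 3 + K² (C(K) = 3 + K*K = 3 + K²)
w = 2*I*√142 (w = √(-568) = 2*I*√142 ≈ 23.833*I)
√(C(72) + w) = √((3 + 72²) + 2*I*√142) = √((3 + 5184) + 2*I*√142) = √(5187 + 2*I*√142)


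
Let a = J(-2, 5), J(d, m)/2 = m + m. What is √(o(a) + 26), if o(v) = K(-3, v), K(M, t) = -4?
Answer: √22 ≈ 4.6904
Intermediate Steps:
J(d, m) = 4*m (J(d, m) = 2*(m + m) = 2*(2*m) = 4*m)
a = 20 (a = 4*5 = 20)
o(v) = -4
√(o(a) + 26) = √(-4 + 26) = √22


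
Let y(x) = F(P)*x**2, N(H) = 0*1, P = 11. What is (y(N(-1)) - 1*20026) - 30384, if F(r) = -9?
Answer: -50410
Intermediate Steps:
N(H) = 0
y(x) = -9*x**2
(y(N(-1)) - 1*20026) - 30384 = (-9*0**2 - 1*20026) - 30384 = (-9*0 - 20026) - 30384 = (0 - 20026) - 30384 = -20026 - 30384 = -50410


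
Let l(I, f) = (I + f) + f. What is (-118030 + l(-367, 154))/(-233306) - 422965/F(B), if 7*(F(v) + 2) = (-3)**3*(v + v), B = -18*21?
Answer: -793033556/5482691 ≈ -144.64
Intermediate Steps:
l(I, f) = I + 2*f
B = -378
F(v) = -2 - 54*v/7 (F(v) = -2 + ((-3)**3*(v + v))/7 = -2 + (-54*v)/7 = -2 - 54*v/7)
(-118030 + l(-367, 154))/(-233306) - 422965/F(B) = (-118030 + (-367 + 2*154))/(-233306) - 422965/(-2 - 54/7*(-378)) = (-118030 + (-367 + 308))*(-1/233306) - 422965/(-2 + 2916) = (-118030 - 59)*(-1/233306) - 422965/2914 = -118089*(-1/233306) - 422965*1/2914 = 118089/233306 - 422965/2914 = -793033556/5482691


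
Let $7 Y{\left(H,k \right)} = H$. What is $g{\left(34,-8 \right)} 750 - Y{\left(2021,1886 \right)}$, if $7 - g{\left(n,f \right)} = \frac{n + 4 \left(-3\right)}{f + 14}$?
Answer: $\frac{15479}{7} \approx 2211.3$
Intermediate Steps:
$Y{\left(H,k \right)} = \frac{H}{7}$
$g{\left(n,f \right)} = 7 - \frac{-12 + n}{14 + f}$ ($g{\left(n,f \right)} = 7 - \frac{n + 4 \left(-3\right)}{f + 14} = 7 - \frac{n - 12}{14 + f} = 7 - \frac{-12 + n}{14 + f}$)
$g{\left(34,-8 \right)} 750 - Y{\left(2021,1886 \right)} = \frac{110 - 34 + 7 \left(-8\right)}{14 - 8} \cdot 750 - \frac{1}{7} \cdot 2021 = \frac{110 - 34 - 56}{6} \cdot 750 - \frac{2021}{7} = \frac{1}{6} \cdot 20 \cdot 750 - \frac{2021}{7} = \frac{10}{3} \cdot 750 - \frac{2021}{7} = 2500 - \frac{2021}{7} = \frac{15479}{7}$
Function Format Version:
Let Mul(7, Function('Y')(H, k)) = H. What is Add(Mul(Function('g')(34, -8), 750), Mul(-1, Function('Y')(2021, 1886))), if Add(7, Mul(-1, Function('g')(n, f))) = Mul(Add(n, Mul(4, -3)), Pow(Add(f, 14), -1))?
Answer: Rational(15479, 7) ≈ 2211.3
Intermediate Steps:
Function('Y')(H, k) = Mul(Rational(1, 7), H)
Function('g')(n, f) = Add(7, Mul(-1, Pow(Add(14, f), -1), Add(-12, n))) (Function('g')(n, f) = Add(7, Mul(-1, Mul(Add(n, Mul(4, -3)), Pow(Add(f, 14), -1)))) = Add(7, Mul(-1, Mul(Add(n, -12), Pow(Add(14, f), -1)))) = Add(7, Mul(-1, Mul(Add(-12, n), Pow(Add(14, f), -1)))) = Add(7, Mul(-1, Mul(Pow(Add(14, f), -1), Add(-12, n)))) = Add(7, Mul(-1, Pow(Add(14, f), -1), Add(-12, n))))
Add(Mul(Function('g')(34, -8), 750), Mul(-1, Function('Y')(2021, 1886))) = Add(Mul(Mul(Pow(Add(14, -8), -1), Add(110, Mul(-1, 34), Mul(7, -8))), 750), Mul(-1, Mul(Rational(1, 7), 2021))) = Add(Mul(Mul(Pow(6, -1), Add(110, -34, -56)), 750), Mul(-1, Rational(2021, 7))) = Add(Mul(Mul(Rational(1, 6), 20), 750), Rational(-2021, 7)) = Add(Mul(Rational(10, 3), 750), Rational(-2021, 7)) = Add(2500, Rational(-2021, 7)) = Rational(15479, 7)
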